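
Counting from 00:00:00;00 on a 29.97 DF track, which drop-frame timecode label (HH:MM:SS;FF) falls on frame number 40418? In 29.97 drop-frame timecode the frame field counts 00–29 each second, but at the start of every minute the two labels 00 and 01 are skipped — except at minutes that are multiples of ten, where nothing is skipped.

Each 10-minute DF block holds 10 × 60 × 30 − 9 × 2 = 17982 frames. 40418 ÷ 17982 → 2 full blocks, remainder 4454.
Within the partial block the first minute is 1800 frames and each further minute 1798, so 2 further minute boundaries passed. Total skipped labels = 18 × 2 + 2 × 2 = 40.
Non-drop label index = 40418 + 40 = 40458; at 30 labels/s that is 00:22:28:18, i.e. DF 00:22:28;18.

00:22:28;18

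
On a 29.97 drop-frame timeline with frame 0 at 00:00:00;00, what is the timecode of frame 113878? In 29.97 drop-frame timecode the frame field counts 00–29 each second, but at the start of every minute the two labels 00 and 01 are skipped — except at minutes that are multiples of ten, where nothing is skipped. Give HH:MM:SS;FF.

Each 10-minute DF block holds 10 × 60 × 30 − 9 × 2 = 17982 frames. 113878 ÷ 17982 → 6 full blocks, remainder 5986.
Within the partial block the first minute is 1800 frames and each further minute 1798, so 3 further minute boundaries passed. Total skipped labels = 18 × 6 + 2 × 3 = 114.
Non-drop label index = 113878 + 114 = 113992; at 30 labels/s that is 01:03:19:22, i.e. DF 01:03:19;22.

01:03:19;22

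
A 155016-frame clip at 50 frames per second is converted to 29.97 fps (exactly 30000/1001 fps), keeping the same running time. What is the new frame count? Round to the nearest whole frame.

Frames at target rate = 155016 × (30000/1001) / (50) = 93009600/1001 ≈ 92916.683.
Nearest whole frame: 92917.

92917 frames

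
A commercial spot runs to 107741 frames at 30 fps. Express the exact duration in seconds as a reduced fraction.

Running time = 107741 ÷ (30) = 107741 × 1/30 = 107741/30 s.

107741/30 seconds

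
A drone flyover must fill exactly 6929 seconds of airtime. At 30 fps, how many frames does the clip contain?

Frames = 6929 × 30 = 207870.

207870 frames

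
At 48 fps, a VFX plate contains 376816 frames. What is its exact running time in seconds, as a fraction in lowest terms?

23551/3 seconds

Running time = 376816 ÷ (48) = 376816 × 1/48 = 23551/3 s.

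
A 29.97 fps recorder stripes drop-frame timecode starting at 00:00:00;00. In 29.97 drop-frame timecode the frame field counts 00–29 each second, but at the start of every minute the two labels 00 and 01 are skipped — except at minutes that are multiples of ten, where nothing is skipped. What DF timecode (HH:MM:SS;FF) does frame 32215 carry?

Ten DF minutes hold 17982 frames, so frame 32215 lies in block 1 (frames 17982–35963) with 14233 frames into that block.
The block's first minute is 1800 frames and the rest 1798 each; 14233 frames reaches minute 7, so 1 × 18 + 7 × 2 = 32 labels have been skipped so far.
Adding those back, label number 32215 + 32 = 32247 at 30 labels/s is 1074 s + 27 f = 0 h 17 min 54 s frame 27, i.e. 00:17:54;27.

00:17:54;27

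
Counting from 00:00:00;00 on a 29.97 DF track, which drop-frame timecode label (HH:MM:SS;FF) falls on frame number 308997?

Ten DF minutes hold 17982 frames, so frame 308997 lies in block 17 (frames 305694–323675) with 3303 frames into that block.
The block's first minute is 1800 frames and the rest 1798 each; 3303 frames reaches minute 1, so 17 × 18 + 1 × 2 = 308 labels have been skipped so far.
Adding those back, label number 308997 + 308 = 309305 at 30 labels/s is 10310 s + 5 f = 2 h 51 min 50 s frame 5, i.e. 02:51:50;05.

02:51:50;05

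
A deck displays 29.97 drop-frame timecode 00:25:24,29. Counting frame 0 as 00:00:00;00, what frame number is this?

45703

As if non-drop at 30 labels/s: (0 × 3600 + 25 × 60 + 24) × 30 + 29 = 45749.
Minute boundaries passed: 25; those not divisible by 10: 25 − 2 = 23; dropped labels = 2 × 23 = 46.
Actual frame index = 45749 − 46 = 45703.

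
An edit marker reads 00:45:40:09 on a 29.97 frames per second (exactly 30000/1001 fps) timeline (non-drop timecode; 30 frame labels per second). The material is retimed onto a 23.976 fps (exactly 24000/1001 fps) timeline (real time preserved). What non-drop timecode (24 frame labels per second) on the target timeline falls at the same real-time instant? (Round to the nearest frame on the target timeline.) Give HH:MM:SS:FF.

Source frame index: (0×3600 + 45×60 + 40) × 30 + 9 = 82209.
Real time: 82209 / (30000/1001) = 27430403/10000 s.
Target frame: (27430403/10000) × (24000/1001) = 328836/5 ≈ 65767.200 → 65767.
At 24 labels/s: frame 65767 → 00:45:40:07.

00:45:40:07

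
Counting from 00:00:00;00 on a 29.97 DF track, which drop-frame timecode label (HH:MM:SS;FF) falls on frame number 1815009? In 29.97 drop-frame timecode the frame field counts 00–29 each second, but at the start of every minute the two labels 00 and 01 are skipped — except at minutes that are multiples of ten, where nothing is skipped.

Ten DF minutes hold 17982 frames, so frame 1815009 lies in block 100 (frames 1798200–1816181) with 16809 frames into that block.
The block's first minute is 1800 frames and the rest 1798 each; 16809 frames reaches minute 9, so 100 × 18 + 9 × 2 = 1818 labels have been skipped so far.
Adding those back, label number 1815009 + 1818 = 1816827 at 30 labels/s is 60560 s + 27 f = 16 h 49 min 20 s frame 27, i.e. 16:49:20;27.

16:49:20;27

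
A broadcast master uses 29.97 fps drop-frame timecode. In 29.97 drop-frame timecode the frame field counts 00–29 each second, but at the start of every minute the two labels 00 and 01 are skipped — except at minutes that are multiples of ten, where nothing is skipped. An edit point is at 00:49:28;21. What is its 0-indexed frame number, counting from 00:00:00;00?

88971

As if non-drop at 30 labels/s: (0 × 3600 + 49 × 60 + 28) × 30 + 21 = 89061.
Minute boundaries passed: 49; those not divisible by 10: 49 − 4 = 45; dropped labels = 2 × 45 = 90.
Actual frame index = 89061 − 90 = 88971.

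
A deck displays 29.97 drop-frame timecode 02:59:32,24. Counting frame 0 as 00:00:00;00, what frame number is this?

As if non-drop at 30 labels/s: (2 × 3600 + 59 × 60 + 32) × 30 + 24 = 323184.
Minute boundaries passed: 179; those not divisible by 10: 179 − 17 = 162; dropped labels = 2 × 162 = 324.
Actual frame index = 323184 − 324 = 322860.

322860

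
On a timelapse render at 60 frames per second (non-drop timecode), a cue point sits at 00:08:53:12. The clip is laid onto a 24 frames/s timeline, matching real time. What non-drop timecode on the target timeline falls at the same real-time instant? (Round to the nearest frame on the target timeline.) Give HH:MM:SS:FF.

Source frame index: (0×3600 + 8×60 + 53) × 60 + 12 = 31992.
Real time: 31992 / (60) = 2666/5 s.
Target frame: (2666/5) × (24) = 63984/5 ≈ 12796.800 → 12797.
At 24 labels/s: frame 12797 → 00:08:53:05.

00:08:53:05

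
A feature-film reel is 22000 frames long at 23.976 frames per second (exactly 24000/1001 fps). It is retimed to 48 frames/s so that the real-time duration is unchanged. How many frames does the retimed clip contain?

Target frames = source frames × (target rate / source rate) = 22000 × (48)/(24000/1001) = 22000 × 1001/500 = 44044.

44044 frames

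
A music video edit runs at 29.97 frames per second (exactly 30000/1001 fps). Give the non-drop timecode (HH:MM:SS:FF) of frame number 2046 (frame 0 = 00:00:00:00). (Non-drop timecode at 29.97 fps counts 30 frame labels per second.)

00:01:08:06

2046 ÷ 30 = 68 full seconds, remainder 6 frames.
68 s = 0 h 1 min 8 s.
Timecode: 00:01:08:06.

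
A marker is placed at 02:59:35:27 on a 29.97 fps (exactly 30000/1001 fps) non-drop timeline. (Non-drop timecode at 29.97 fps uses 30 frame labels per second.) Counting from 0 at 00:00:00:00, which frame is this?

Total seconds to the label: (2 × 3600 + 59 × 60 + 35) = 10775.
Frame index = 10775 × 30 + 27 = 323277.

frame 323277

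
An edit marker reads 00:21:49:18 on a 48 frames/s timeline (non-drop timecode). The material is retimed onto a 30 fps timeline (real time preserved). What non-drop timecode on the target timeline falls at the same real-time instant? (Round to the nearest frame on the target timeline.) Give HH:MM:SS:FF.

00:21:49:11

Source frame index: (0×3600 + 21×60 + 49) × 48 + 18 = 62850.
Real time: 62850 / (48) = 10475/8 s.
Target frame: (10475/8) × (30) = 157125/4 ≈ 39281.250 → 39281.
At 30 labels/s: frame 39281 → 00:21:49:11.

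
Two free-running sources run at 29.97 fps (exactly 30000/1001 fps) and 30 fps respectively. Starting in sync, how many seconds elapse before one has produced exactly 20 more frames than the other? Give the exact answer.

2002/3 seconds

The gap grows by |30 − 30000/1001| = 30/1001 frames per second.
Time for a 20-frame gap: 20 ÷ (30/1001) = 2002/3 s.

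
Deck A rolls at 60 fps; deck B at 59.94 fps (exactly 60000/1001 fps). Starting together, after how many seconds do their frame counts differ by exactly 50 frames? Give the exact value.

5005/6 seconds

The gap grows by |60000/1001 − 60| = 60/1001 frames per second.
Time for a 50-frame gap: 50 ÷ (60/1001) = 5005/6 s.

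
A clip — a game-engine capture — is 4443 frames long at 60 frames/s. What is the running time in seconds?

Running time = 4443 / (60) = 74.05 s.

74.05 seconds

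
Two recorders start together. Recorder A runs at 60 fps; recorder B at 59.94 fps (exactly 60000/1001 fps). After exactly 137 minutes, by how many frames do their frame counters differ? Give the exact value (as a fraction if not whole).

137 min = 8220 s.
A emits 60 × 8220 = 493200 frames; B emits 60000/1001 × 8220 = 493200000/1001.
Difference = 493200/1001 frames (≈ 492.7073); B is behind A.

493200/1001 frames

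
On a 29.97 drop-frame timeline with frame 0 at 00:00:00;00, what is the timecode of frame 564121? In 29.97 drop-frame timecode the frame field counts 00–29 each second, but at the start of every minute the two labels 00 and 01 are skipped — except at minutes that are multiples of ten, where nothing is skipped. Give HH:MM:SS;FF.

Each 10-minute DF block holds 10 × 60 × 30 − 9 × 2 = 17982 frames. 564121 ÷ 17982 → 31 full blocks, remainder 6679.
Within the partial block the first minute is 1800 frames and each further minute 1798, so 3 further minute boundaries passed. Total skipped labels = 18 × 31 + 2 × 3 = 564.
Non-drop label index = 564121 + 564 = 564685; at 30 labels/s that is 05:13:42:25, i.e. DF 05:13:42;25.

05:13:42;25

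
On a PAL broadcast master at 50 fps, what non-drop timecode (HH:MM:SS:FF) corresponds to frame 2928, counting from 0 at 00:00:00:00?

00:00:58:28

2928 ÷ 50 = 58 full seconds, remainder 28 frames.
58 s = 0 h 0 min 58 s.
Timecode: 00:00:58:28.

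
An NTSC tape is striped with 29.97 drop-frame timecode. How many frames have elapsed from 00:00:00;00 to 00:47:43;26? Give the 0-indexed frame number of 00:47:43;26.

85830

Complete 10-minute blocks: 4, each 17982 frames → 71928.
Remaining 7 whole minutes in the current block: 1800 + 6 × 1798 = 12588 frames.
Within the current minute: 43 × 30 + 26 − 2 = 1314 (labels ;00/;01 skipped at this minute). Total = 71928 + 12588 + 1314 = 85830.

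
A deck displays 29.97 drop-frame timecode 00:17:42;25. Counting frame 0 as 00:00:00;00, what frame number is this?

As if non-drop at 30 labels/s: (0 × 3600 + 17 × 60 + 42) × 30 + 25 = 31885.
Minute boundaries passed: 17; those not divisible by 10: 17 − 1 = 16; dropped labels = 2 × 16 = 32.
Actual frame index = 31885 − 32 = 31853.

31853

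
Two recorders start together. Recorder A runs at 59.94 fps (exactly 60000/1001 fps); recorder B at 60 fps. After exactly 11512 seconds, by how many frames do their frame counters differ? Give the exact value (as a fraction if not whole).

690720/1001 frames

A emits 60000/1001 × 11512 = 690720000/1001 frames; B emits 60 × 11512 = 690720.
Difference = 690720/1001 frames (≈ 690.0300); B is ahead of A.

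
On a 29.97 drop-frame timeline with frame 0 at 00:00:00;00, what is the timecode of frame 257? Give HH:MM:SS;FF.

Each 10-minute DF block holds 10 × 60 × 30 − 9 × 2 = 17982 frames. 257 ÷ 17982 → 0 full blocks, remainder 257.
Within the partial block the first minute is 1800 frames and each further minute 1798, so 0 further minute boundaries passed. Total skipped labels = 18 × 0 + 2 × 0 = 0.
Non-drop label index = 257 + 0 = 257; at 30 labels/s that is 00:00:08:17, i.e. DF 00:00:08;17.

00:00:08;17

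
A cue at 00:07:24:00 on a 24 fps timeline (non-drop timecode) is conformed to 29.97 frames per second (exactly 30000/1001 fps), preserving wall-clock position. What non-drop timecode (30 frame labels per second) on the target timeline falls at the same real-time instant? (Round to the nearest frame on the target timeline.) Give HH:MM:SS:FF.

Source frame index: (0×3600 + 7×60 + 24) × 24 + 0 = 10656.
Real time: 10656 / (24) = 444 s.
Target frame: (444) × (30000/1001) = 13320000/1001 ≈ 13306.693 → 13307.
At 30 labels/s: frame 13307 → 00:07:23:17.

00:07:23:17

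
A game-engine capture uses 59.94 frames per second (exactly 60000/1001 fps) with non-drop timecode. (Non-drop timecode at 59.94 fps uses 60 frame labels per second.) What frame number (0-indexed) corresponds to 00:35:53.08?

frame 129188

Total seconds to the label: (0 × 3600 + 35 × 60 + 53) = 2153.
Frame index = 2153 × 60 + 8 = 129188.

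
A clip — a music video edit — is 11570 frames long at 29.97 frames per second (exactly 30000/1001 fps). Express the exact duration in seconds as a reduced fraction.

Running time = 11570 ÷ (30000/1001) = 11570 × 1001/30000 = 1158157/3000 s.

1158157/3000 seconds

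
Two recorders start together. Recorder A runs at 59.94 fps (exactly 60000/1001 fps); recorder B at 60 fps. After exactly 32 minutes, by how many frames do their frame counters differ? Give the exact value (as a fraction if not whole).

115200/1001 frames

32 min = 1920 s.
A emits 60000/1001 × 1920 = 115200000/1001 frames; B emits 60 × 1920 = 115200.
Difference = 115200/1001 frames (≈ 115.0849); B is ahead of A.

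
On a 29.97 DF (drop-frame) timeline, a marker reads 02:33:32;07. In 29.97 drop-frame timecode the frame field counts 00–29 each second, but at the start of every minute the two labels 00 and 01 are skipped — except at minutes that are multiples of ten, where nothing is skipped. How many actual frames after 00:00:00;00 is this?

276091

Complete 10-minute blocks: 15, each 17982 frames → 269730.
Remaining 3 whole minutes in the current block: 1800 + 2 × 1798 = 5396 frames.
Within the current minute: 32 × 30 + 7 − 2 = 965 (labels ;00/;01 skipped at this minute). Total = 269730 + 5396 + 965 = 276091.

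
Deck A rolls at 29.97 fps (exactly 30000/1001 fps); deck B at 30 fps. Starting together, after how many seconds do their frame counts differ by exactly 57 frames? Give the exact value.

The gap grows by |30 − 30000/1001| = 30/1001 frames per second.
Time for a 57-frame gap: 57 ÷ (30/1001) = 1901.9 s.

1901.9 seconds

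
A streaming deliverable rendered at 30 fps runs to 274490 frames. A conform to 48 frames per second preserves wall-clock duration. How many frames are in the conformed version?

Target frames = source frames × (target rate / source rate) = 274490 × (48)/(30) = 274490 × 8/5 = 439184.

439184 frames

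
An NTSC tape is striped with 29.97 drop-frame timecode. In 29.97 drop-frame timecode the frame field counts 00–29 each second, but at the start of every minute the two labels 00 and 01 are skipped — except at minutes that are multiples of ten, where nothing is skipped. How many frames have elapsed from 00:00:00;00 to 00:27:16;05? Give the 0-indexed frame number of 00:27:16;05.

49035

As if non-drop at 30 labels/s: (0 × 3600 + 27 × 60 + 16) × 30 + 5 = 49085.
Minute boundaries passed: 27; those not divisible by 10: 27 − 2 = 25; dropped labels = 2 × 25 = 50.
Actual frame index = 49085 − 50 = 49035.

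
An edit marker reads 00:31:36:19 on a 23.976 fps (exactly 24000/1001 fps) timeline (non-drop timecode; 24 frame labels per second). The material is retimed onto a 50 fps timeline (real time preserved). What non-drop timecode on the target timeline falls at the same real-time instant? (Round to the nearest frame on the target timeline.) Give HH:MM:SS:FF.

00:31:38:34

Source frame index: (0×3600 + 31×60 + 36) × 24 + 19 = 45523.
Real time: 45523 / (24000/1001) = 45568523/24000 s.
Target frame: (45568523/24000) × (50) = 45568523/480 ≈ 94934.423 → 94934.
At 50 labels/s: frame 94934 → 00:31:38:34.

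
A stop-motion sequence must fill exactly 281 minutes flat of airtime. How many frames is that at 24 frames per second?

404640 frames

281 min = 16860 s.
Frames = 16860 × 24 = 404640.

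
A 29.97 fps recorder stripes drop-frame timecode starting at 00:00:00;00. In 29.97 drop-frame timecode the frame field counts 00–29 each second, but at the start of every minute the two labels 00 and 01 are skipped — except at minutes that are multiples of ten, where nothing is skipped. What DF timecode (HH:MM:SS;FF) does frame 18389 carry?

Each 10-minute DF block holds 10 × 60 × 30 − 9 × 2 = 17982 frames. 18389 ÷ 17982 → 1 full block, remainder 407.
Within the partial block the first minute is 1800 frames and each further minute 1798, so 0 further minute boundaries passed. Total skipped labels = 18 × 1 + 2 × 0 = 18.
Non-drop label index = 18389 + 18 = 18407; at 30 labels/s that is 00:10:13:17, i.e. DF 00:10:13;17.

00:10:13;17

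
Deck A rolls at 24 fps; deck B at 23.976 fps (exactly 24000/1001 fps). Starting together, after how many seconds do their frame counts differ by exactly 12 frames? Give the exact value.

The gap grows by |24000/1001 − 24| = 24/1001 frames per second.
Time for a 12-frame gap: 12 ÷ (24/1001) = 500.5 s.

500.5 seconds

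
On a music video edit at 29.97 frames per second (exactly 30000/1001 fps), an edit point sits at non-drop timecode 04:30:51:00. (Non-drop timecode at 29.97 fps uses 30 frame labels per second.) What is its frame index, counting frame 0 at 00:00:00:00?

Total seconds to the label: (4 × 3600 + 30 × 60 + 51) = 16251.
Frame index = 16251 × 30 + 0 = 487530.

487530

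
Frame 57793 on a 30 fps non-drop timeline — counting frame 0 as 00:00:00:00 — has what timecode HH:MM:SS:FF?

57793 ÷ 30 = 1926 full seconds, remainder 13 frames.
1926 s = 0 h 32 min 6 s.
Timecode: 00:32:06:13.

00:32:06:13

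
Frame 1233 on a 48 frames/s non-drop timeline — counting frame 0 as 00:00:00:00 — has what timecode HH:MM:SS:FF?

1233 ÷ 48 = 25 full seconds, remainder 33 frames.
25 s = 0 h 0 min 25 s.
Timecode: 00:00:25:33.

00:00:25:33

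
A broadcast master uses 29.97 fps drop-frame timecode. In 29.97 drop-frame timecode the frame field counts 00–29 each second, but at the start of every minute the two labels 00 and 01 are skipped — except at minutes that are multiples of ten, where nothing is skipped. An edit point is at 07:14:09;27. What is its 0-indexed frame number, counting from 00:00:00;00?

Complete 10-minute blocks: 43, each 17982 frames → 773226.
Remaining 4 whole minutes in the current block: 1800 + 3 × 1798 = 7194 frames.
Within the current minute: 9 × 30 + 27 − 2 = 295 (labels ;00/;01 skipped at this minute). Total = 773226 + 7194 + 295 = 780715.

780715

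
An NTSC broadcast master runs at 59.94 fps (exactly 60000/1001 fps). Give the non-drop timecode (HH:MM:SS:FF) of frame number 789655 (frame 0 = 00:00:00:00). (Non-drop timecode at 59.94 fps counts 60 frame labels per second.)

03:39:20:55

789655 ÷ 60 = 13160 full seconds, remainder 55 frames.
13160 s = 3 h 39 min 20 s.
Timecode: 03:39:20:55.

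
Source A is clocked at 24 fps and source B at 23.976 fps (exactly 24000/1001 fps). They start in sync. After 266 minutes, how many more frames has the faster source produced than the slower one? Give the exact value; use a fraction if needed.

54720/143 frames

266 min = 15960 s.
A emits 24 × 15960 = 383040 frames; B emits 24000/1001 × 15960 = 54720000/143.
Difference = 54720/143 frames (≈ 382.6573); B is behind A.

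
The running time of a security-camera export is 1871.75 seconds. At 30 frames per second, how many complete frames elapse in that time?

56152 frames

Frames = 1871.75 × 30 = 112305/2 ≈ 56152.5000.
Complete frames: 56152.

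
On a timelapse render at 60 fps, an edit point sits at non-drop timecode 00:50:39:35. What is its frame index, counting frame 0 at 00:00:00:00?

frame 182375

Total seconds to the label: (0 × 3600 + 50 × 60 + 39) = 3039.
Frame index = 3039 × 60 + 35 = 182375.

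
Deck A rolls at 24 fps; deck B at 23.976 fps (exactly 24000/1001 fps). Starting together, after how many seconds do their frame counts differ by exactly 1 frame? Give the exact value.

1001/24 seconds

The gap grows by |24000/1001 − 24| = 24/1001 frames per second.
Time for a 1-frame gap: 1 ÷ (24/1001) = 1001/24 s.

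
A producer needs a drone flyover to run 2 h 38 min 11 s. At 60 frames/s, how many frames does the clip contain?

2 h 38 min 11 s = 9491 s.
Frames = 9491 × 60 = 569460.

569460 frames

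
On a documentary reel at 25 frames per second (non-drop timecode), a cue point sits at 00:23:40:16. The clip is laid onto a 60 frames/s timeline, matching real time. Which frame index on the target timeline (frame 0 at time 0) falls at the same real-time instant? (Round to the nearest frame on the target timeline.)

frame 85238

Source frame index: (0×3600 + 23×60 + 40) × 25 + 16 = 35516.
Real time: 35516 / (25) = 35516/25 s.
Target frame: (35516/25) × (60) = 426192/5 ≈ 85238.400 → 85238.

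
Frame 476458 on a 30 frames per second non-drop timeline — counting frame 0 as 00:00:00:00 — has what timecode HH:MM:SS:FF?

04:24:41:28

476458 ÷ 30 = 15881 full seconds, remainder 28 frames.
15881 s = 4 h 24 min 41 s.
Timecode: 04:24:41:28.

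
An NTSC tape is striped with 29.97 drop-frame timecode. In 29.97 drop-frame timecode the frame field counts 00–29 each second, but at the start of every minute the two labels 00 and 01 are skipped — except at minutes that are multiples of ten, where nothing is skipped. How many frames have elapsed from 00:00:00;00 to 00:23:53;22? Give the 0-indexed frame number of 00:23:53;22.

As if non-drop at 30 labels/s: (0 × 3600 + 23 × 60 + 53) × 30 + 22 = 43012.
Minute boundaries passed: 23; those not divisible by 10: 23 − 2 = 21; dropped labels = 2 × 21 = 42.
Actual frame index = 43012 − 42 = 42970.

42970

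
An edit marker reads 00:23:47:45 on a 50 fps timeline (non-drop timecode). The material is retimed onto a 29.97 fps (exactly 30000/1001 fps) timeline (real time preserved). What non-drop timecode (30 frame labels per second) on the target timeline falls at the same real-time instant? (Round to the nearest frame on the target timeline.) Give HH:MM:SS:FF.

Source frame index: (0×3600 + 23×60 + 47) × 50 + 45 = 71395.
Real time: 71395 / (50) = 14279/10 s.
Target frame: (14279/10) × (30000/1001) = 42837000/1001 ≈ 42794.206 → 42794.
At 30 labels/s: frame 42794 → 00:23:46:14.

00:23:46:14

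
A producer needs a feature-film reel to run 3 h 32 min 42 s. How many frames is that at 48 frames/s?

612576 frames

3 h 32 min 42 s = 12762 s.
Frames = 12762 × 48 = 612576.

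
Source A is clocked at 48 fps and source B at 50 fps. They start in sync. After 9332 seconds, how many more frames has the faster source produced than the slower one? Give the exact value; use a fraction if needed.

A emits 48 × 9332 = 447936 frames; B emits 50 × 9332 = 466600.
Difference = 18664 frames; B is ahead of A.

18664 frames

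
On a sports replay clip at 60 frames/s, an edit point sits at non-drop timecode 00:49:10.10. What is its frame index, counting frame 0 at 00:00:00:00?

Total seconds to the label: (0 × 3600 + 49 × 60 + 10) = 2950.
Frame index = 2950 × 60 + 10 = 177010.

177010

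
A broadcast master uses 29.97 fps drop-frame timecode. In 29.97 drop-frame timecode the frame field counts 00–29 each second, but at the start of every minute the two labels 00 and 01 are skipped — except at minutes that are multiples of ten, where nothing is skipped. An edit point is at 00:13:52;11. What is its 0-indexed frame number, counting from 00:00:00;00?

As if non-drop at 30 labels/s: (0 × 3600 + 13 × 60 + 52) × 30 + 11 = 24971.
Minute boundaries passed: 13; those not divisible by 10: 13 − 1 = 12; dropped labels = 2 × 12 = 24.
Actual frame index = 24971 − 24 = 24947.

24947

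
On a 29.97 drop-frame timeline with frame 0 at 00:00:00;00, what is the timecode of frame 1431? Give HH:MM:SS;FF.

Each 10-minute DF block holds 10 × 60 × 30 − 9 × 2 = 17982 frames. 1431 ÷ 17982 → 0 full blocks, remainder 1431.
Within the partial block the first minute is 1800 frames and each further minute 1798, so 0 further minute boundaries passed. Total skipped labels = 18 × 0 + 2 × 0 = 0.
Non-drop label index = 1431 + 0 = 1431; at 30 labels/s that is 00:00:47:21, i.e. DF 00:00:47;21.

00:00:47;21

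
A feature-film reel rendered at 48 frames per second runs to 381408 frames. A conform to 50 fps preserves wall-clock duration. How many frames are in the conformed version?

Target frames = source frames × (target rate / source rate) = 381408 × (50)/(48) = 381408 × 25/24 = 397300.

397300 frames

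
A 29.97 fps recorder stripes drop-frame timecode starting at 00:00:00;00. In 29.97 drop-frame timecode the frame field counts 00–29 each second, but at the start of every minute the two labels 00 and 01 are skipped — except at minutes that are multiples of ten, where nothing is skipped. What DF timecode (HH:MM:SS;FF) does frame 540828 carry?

Each 10-minute DF block holds 10 × 60 × 30 − 9 × 2 = 17982 frames. 540828 ÷ 17982 → 30 full blocks, remainder 1368.
Within the partial block the first minute is 1800 frames and each further minute 1798, so 0 further minute boundaries passed. Total skipped labels = 18 × 30 + 2 × 0 = 540.
Non-drop label index = 540828 + 540 = 541368; at 30 labels/s that is 05:00:45:18, i.e. DF 05:00:45;18.

05:00:45;18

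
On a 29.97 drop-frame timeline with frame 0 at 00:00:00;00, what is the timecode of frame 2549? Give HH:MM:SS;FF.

Each 10-minute DF block holds 10 × 60 × 30 − 9 × 2 = 17982 frames. 2549 ÷ 17982 → 0 full blocks, remainder 2549.
Within the partial block the first minute is 1800 frames and each further minute 1798, so 1 further minute boundary passed. Total skipped labels = 18 × 0 + 2 × 1 = 2.
Non-drop label index = 2549 + 2 = 2551; at 30 labels/s that is 00:01:25:01, i.e. DF 00:01:25;01.

00:01:25;01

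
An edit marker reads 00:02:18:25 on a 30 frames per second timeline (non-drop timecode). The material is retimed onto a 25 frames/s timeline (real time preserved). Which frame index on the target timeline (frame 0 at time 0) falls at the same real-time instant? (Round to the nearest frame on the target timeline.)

Source frame index: (0×3600 + 2×60 + 18) × 30 + 25 = 4165.
Real time: 4165 / (30) = 833/6 s.
Target frame: (833/6) × (25) = 20825/6 ≈ 3470.833 → 3471.

frame 3471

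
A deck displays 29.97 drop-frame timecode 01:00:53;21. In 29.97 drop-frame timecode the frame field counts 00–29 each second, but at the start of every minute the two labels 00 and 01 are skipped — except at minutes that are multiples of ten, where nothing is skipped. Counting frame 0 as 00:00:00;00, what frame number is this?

109503

Complete 10-minute blocks: 6, each 17982 frames → 107892.
Remaining 0 whole minutes in the current block: 0 frames.
Within the current minute: 53 × 30 + 21 = 1611. Total = 107892 + 0 + 1611 = 109503.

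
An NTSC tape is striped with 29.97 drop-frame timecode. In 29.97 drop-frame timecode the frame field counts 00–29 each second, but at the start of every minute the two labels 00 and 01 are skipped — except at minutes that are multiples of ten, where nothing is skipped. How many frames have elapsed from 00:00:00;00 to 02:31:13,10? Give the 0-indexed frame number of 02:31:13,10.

271928

Complete 10-minute blocks: 15, each 17982 frames → 269730.
Remaining 1 whole minute in the current block: 1800 + 0 × 1798 = 1800 frames.
Within the current minute: 13 × 30 + 10 − 2 = 398 (labels ;00/;01 skipped at this minute). Total = 269730 + 1800 + 398 = 271928.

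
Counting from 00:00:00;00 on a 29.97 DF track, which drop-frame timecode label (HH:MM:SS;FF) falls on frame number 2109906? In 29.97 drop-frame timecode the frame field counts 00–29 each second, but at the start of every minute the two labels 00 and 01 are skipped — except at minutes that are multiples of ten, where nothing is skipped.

Ten DF minutes hold 17982 frames, so frame 2109906 lies in block 117 (frames 2103894–2121875) with 6012 frames into that block.
The block's first minute is 1800 frames and the rest 1798 each; 6012 frames reaches minute 3, so 117 × 18 + 3 × 2 = 2112 labels have been skipped so far.
Adding those back, label number 2109906 + 2112 = 2112018 at 30 labels/s is 70400 s + 18 f = 19 h 33 min 20 s frame 18, i.e. 19:33:20;18.

19:33:20;18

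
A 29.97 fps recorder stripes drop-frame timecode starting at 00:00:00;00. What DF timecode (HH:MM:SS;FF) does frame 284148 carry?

Ten DF minutes hold 17982 frames, so frame 284148 lies in block 15 (frames 269730–287711) with 14418 frames into that block.
The block's first minute is 1800 frames and the rest 1798 each; 14418 frames reaches minute 8, so 15 × 18 + 8 × 2 = 286 labels have been skipped so far.
Adding those back, label number 284148 + 286 = 284434 at 30 labels/s is 9481 s + 4 f = 2 h 38 min 1 s frame 4, i.e. 02:38:01;04.

02:38:01;04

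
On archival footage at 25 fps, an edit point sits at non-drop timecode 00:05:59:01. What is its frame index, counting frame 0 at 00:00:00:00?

Total seconds to the label: (0 × 3600 + 5 × 60 + 59) = 359.
Frame index = 359 × 25 + 1 = 8976.

8976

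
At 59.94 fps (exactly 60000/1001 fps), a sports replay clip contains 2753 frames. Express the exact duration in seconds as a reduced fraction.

2755753/60000 seconds

Running time = 2753 ÷ (60000/1001) = 2753 × 1001/60000 = 2755753/60000 s.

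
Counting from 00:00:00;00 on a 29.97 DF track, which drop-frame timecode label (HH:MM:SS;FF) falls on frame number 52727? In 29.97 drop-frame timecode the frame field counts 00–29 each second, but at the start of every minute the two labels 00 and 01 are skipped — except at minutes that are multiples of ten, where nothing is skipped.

00:29:19;11

Ten DF minutes hold 17982 frames, so frame 52727 lies in block 2 (frames 35964–53945) with 16763 frames into that block.
The block's first minute is 1800 frames and the rest 1798 each; 16763 frames reaches minute 9, so 2 × 18 + 9 × 2 = 54 labels have been skipped so far.
Adding those back, label number 52727 + 54 = 52781 at 30 labels/s is 1759 s + 11 f = 0 h 29 min 19 s frame 11, i.e. 00:29:19;11.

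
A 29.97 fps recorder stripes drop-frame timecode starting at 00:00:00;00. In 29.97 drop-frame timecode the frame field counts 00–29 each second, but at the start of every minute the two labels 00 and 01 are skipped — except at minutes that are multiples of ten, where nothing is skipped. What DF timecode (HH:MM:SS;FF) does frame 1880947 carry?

Each 10-minute DF block holds 10 × 60 × 30 − 9 × 2 = 17982 frames. 1880947 ÷ 17982 → 104 full blocks, remainder 10819.
Within the partial block the first minute is 1800 frames and each further minute 1798, so 6 further minute boundaries passed. Total skipped labels = 18 × 104 + 2 × 6 = 1884.
Non-drop label index = 1880947 + 1884 = 1882831; at 30 labels/s that is 17:26:01:01, i.e. DF 17:26:01;01.

17:26:01;01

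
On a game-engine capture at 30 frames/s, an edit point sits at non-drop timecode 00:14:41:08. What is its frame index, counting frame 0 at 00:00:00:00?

Total seconds to the label: (0 × 3600 + 14 × 60 + 41) = 881.
Frame index = 881 × 30 + 8 = 26438.

26438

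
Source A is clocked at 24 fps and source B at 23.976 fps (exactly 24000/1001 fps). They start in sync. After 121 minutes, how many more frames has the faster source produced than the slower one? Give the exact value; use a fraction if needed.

121 min = 7260 s.
A emits 24 × 7260 = 174240 frames; B emits 24000/1001 × 7260 = 15840000/91.
Difference = 15840/91 frames (≈ 174.0659); B is behind A.

15840/91 frames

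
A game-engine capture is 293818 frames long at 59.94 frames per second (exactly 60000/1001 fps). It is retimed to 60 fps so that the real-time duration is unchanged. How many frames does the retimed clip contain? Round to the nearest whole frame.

294112 frames

Frames at target rate = 293818 × (60) / (60000/1001) = 147055909/500 ≈ 294111.818.
Nearest whole frame: 294112.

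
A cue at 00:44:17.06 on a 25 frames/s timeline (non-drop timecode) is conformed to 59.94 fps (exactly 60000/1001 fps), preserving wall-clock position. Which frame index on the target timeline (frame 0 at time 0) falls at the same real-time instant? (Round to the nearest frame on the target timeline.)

Source frame index: (0×3600 + 44×60 + 17) × 25 + 6 = 66431.
Real time: 66431 / (25) = 66431/25 s.
Target frame: (66431/25) × (60000/1001) = 159434400/1001 ≈ 159275.125 → 159275.

frame 159275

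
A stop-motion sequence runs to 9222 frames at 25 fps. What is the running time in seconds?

Running time = 9222 / (25) = 368.88 s.

368.88 seconds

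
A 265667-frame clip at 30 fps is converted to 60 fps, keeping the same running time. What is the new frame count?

531334 frames

Frames at target rate = 265667 × (60) / (30) = 531334.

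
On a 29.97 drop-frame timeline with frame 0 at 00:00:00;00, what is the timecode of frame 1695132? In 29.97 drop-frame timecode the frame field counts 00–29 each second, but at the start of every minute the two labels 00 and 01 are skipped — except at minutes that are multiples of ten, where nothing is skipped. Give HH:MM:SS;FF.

15:42:40;28

Ten DF minutes hold 17982 frames, so frame 1695132 lies in block 94 (frames 1690308–1708289) with 4824 frames into that block.
The block's first minute is 1800 frames and the rest 1798 each; 4824 frames reaches minute 2, so 94 × 18 + 2 × 2 = 1696 labels have been skipped so far.
Adding those back, label number 1695132 + 1696 = 1696828 at 30 labels/s is 56560 s + 28 f = 15 h 42 min 40 s frame 28, i.e. 15:42:40;28.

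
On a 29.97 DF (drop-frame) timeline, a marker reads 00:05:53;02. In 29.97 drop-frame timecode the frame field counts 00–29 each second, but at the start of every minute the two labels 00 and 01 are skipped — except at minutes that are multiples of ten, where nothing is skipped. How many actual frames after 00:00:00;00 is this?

10582

Complete 10-minute blocks: 0, each 17982 frames → 0.
Remaining 5 whole minutes in the current block: 1800 + 4 × 1798 = 8992 frames.
Within the current minute: 53 × 30 + 2 − 2 = 1590 (labels ;00/;01 skipped at this minute). Total = 0 + 8992 + 1590 = 10582.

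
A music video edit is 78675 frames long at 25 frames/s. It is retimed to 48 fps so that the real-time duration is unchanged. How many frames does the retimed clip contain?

151056 frames

Target frames = source frames × (target rate / source rate) = 78675 × (48)/(25) = 78675 × 48/25 = 151056.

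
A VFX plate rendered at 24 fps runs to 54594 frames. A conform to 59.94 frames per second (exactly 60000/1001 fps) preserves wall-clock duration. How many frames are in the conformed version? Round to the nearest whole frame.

Frames at target rate = 54594 × (60000/1001) / (24) = 136485000/1001 ≈ 136348.651.
Nearest whole frame: 136349.

136349 frames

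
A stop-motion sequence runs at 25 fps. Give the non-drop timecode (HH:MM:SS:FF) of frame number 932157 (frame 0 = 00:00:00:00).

10:21:26:07

932157 ÷ 25 = 37286 full seconds, remainder 7 frames.
37286 s = 10 h 21 min 26 s.
Timecode: 10:21:26:07.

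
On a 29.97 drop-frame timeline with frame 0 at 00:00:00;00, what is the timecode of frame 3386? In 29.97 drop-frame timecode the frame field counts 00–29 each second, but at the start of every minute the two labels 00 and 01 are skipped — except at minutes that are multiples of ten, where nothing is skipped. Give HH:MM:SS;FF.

00:01:52;28

Each 10-minute DF block holds 10 × 60 × 30 − 9 × 2 = 17982 frames. 3386 ÷ 17982 → 0 full blocks, remainder 3386.
Within the partial block the first minute is 1800 frames and each further minute 1798, so 1 further minute boundary passed. Total skipped labels = 18 × 0 + 2 × 1 = 2.
Non-drop label index = 3386 + 2 = 3388; at 30 labels/s that is 00:01:52:28, i.e. DF 00:01:52;28.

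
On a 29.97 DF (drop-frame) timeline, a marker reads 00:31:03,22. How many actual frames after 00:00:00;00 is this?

As if non-drop at 30 labels/s: (0 × 3600 + 31 × 60 + 3) × 30 + 22 = 55912.
Minute boundaries passed: 31; those not divisible by 10: 31 − 3 = 28; dropped labels = 2 × 28 = 56.
Actual frame index = 55912 − 56 = 55856.

55856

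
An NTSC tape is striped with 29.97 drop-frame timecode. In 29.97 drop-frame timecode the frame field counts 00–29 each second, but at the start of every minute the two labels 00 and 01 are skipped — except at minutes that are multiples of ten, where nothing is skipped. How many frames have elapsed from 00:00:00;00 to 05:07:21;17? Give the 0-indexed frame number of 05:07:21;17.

As if non-drop at 30 labels/s: (5 × 3600 + 7 × 60 + 21) × 30 + 17 = 553247.
Minute boundaries passed: 307; those not divisible by 10: 307 − 30 = 277; dropped labels = 2 × 277 = 554.
Actual frame index = 553247 − 554 = 552693.

552693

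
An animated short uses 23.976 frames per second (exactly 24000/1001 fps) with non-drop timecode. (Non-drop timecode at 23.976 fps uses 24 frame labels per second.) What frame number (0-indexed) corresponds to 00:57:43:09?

Total seconds to the label: (0 × 3600 + 57 × 60 + 43) = 3463.
Frame index = 3463 × 24 + 9 = 83121.

83121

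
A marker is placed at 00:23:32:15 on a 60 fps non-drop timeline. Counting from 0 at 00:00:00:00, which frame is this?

84735

Total seconds to the label: (0 × 3600 + 23 × 60 + 32) = 1412.
Frame index = 1412 × 60 + 15 = 84735.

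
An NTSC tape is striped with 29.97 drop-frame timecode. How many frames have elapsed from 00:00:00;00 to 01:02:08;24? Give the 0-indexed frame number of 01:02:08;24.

111752

Complete 10-minute blocks: 6, each 17982 frames → 107892.
Remaining 2 whole minutes in the current block: 1800 + 1 × 1798 = 3598 frames.
Within the current minute: 8 × 30 + 24 − 2 = 262 (labels ;00/;01 skipped at this minute). Total = 107892 + 3598 + 262 = 111752.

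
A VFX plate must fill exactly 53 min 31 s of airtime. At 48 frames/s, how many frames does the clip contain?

53 min 31 s = 3211 s.
Frames = 3211 × 48 = 154128.

154128 frames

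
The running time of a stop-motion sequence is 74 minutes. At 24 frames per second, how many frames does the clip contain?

74 min = 4440 s.
Frames = 4440 × 24 = 106560.

106560 frames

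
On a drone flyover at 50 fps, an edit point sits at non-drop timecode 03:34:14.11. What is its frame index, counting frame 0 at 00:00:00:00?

642711

Total seconds to the label: (3 × 3600 + 34 × 60 + 14) = 12854.
Frame index = 12854 × 50 + 11 = 642711.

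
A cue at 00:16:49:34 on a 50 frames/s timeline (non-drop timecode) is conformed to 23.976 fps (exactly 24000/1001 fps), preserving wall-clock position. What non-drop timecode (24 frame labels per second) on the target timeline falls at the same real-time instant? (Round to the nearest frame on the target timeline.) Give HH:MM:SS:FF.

Source frame index: (0×3600 + 16×60 + 49) × 50 + 34 = 50484.
Real time: 50484 / (50) = 25242/25 s.
Target frame: (25242/25) × (24000/1001) = 3461760/143 ≈ 24208.112 → 24208.
At 24 labels/s: frame 24208 → 00:16:48:16.

00:16:48:16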